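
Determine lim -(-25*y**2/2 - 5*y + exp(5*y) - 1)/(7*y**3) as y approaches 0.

Direct substitution gives 0/0.
Apply L'Hôpital: lim (-25*y + 5*e^(5*y) - 5)/(-21*y^2), still 0/0.
Apply L'Hôpital: lim (25*e^(5*y) - 25)/(-42*y), still 0/0.
After 3 applications of L'Hôpital's rule the quotient is (125*e^(5*y))/(-42); substituting y = 0 gives -125/42.

-125/42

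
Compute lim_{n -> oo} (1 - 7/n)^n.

e^(-7)

The base → 1 and the exponent → ∞: a 1^∞ form.
Take logarithms: (n)·ln(1 - 7/n). Since ln(1+u) ~ u for small u, this behaves like (n)·(-7/n) → -7.
So the limit is e^(-7).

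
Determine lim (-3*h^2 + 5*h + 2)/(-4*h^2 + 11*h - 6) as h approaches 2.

7/5

Direct substitution gives 0/0, so factor. Both numerator and denominator have (h - 2) as a factor.
After cancelling, the expression reduces to (-3*h - 1)/(3 - 4*h).
Substituting h = 2 gives 7/5.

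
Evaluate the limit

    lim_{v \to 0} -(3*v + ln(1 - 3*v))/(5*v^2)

9/10

Direct substitution gives 0/0.
Apply L'Hôpital: lim (3 - 3/(1 - 3*v))/(-10*v), still 0/0.
After 2 applications of L'Hôpital's rule the quotient is (-9/(1 - 3*v)^2)/(-10); substituting v = 0 gives 9/10.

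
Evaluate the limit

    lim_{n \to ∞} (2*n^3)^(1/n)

1

Base → ∞ and exponent → 0: an ∞^0 form.
Take logs: (1/n)·ln(2·n^3) = (ln 2 + 3·ln n)/n → 0.
So the limit is e^0 = 1.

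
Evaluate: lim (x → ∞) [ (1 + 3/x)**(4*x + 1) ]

Let L be the limit and take ln: ln L = lim (4x + 1)·ln(1 + 3/x) = lim (4x + 1)·(3/x + O(1/x²)) = 12.
Hence L = e^(12).

e^(12)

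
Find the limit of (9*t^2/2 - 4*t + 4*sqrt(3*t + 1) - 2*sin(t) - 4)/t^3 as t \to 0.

85/12

Substitution gives 0/0; apply L'Hôpital's rule 3 times.
After differentiating numerator and denominator 3 times the quotient is (2*cos(t) + 81/(2*(3*t + 1)^(5/2)))/(6); at t = 0 this is 85/12.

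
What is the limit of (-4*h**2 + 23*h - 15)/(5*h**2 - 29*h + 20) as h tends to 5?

-17/21

Direct substitution gives 0/0, so factor. Both numerator and denominator have (h - 5) as a factor.
After cancelling, the expression reduces to (3 - 4*h)/(5*h - 4).
Substituting h = 5 gives -17/21.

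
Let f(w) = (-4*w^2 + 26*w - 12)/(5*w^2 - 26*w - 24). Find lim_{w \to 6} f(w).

-11/17

Since w = 6 makes numerator and denominator zero, (w - 6) divides both.
Cancelling it gives (2 - 4*w)/(5*w + 4); now plug in w = 6 to get -11/17.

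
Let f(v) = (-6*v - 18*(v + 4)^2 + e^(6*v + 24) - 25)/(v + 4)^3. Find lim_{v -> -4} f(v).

Direct substitution gives 0/0.
Apply L'Hôpital: lim (-36*v + 6*e^(6*v + 24) - 150)/(3*(v + 4)^2), still 0/0.
Apply L'Hôpital: lim (36*e^(6*v + 24) - 36)/(6*v + 24), still 0/0.
After 3 applications of L'Hôpital's rule the quotient is (216*e^(6*v + 24))/(6); substituting v = -4 gives 36.

36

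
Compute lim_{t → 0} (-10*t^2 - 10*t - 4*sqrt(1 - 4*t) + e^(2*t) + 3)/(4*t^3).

Substitution gives 0/0 (the numerator vanishes to order 3).
Expand each term to order t^3: the coefficient of t^3 in -4·√(1 - 4t) is 16 and in e^(2t) is 4/3.
Lower-order terms cancel with the polynomial part, so the numerator is (52/3)·t^3 + o(t^3), and the limit is (52/3)/(4) = 13/3.

13/3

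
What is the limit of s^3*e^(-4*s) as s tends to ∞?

0

Write as s^3/e^{4s}, an ∞/∞ form.
Exponential growth dominates any polynomial, so repeated L'Hôpital (or the standard result) gives 0.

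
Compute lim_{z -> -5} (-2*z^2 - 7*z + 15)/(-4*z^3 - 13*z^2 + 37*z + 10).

-13/133

Direct substitution gives 0/0, so factor. Both numerator and denominator have (z + 5) as a factor.
After cancelling, the expression reduces to (3 - 2*z)/(-4*z^2 + 7*z + 2).
Substituting z = -5 gives -13/133.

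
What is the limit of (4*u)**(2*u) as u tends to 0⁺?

1

Base → 0⁺ and exponent → 0⁺: a 0^0 form.
Take logs: 2u·ln(4u). This is 0·(−∞); rewriting as ln(4u)/(1/(2u)) and applying L'Hôpital gives 0.
Hence the limit is e^0 = 1.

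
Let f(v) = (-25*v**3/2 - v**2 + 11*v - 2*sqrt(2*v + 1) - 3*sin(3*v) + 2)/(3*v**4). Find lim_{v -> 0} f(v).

Substitution gives 0/0 (the numerator vanishes to order 4).
Expand each term to order v^4: the coefficient of v^4 in -2·√(1 + 2v) is 5/4 and in -3·sin(3v) is 0.
Lower-order terms cancel with the polynomial part, so the numerator is (5/4)·v^4 + o(v^4), and the limit is (5/4)/(3) = 5/12.

5/12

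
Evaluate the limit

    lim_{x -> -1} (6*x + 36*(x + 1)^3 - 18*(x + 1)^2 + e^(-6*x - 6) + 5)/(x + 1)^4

54

Direct substitution gives 0/0.
Apply L'Hôpital: lim (-36*x + 108*(x + 1)^2 - 6*e^(-6*x - 6) - 30)/(4*(x + 1)^3), still 0/0.
Apply L'Hôpital: lim (216*x + 36*e^(-6*x - 6) + 180)/(12*(x + 1)^2), still 0/0.
Apply L'Hôpital: lim (216 - 216*e^(-6*x - 6))/(24*x + 24), still 0/0.
After 4 applications of L'Hôpital's rule the quotient is (1296*e^(-6*x - 6))/(24); substituting x = -1 gives 54.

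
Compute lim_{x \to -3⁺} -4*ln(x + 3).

As x → -3⁺, x + 3 → 0⁺ and ln(x + 3) → −∞.
Multiplying by -4 gives ∞.

∞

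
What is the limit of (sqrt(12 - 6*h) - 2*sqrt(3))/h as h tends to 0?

-√(3)/2

A 0/0 form; rationalise with √(12 - 6h) + √12. This collapses the numerator to -6h, leaving -6/(√(12 - 6h) + √12) → -6/(2√12) = -√(3)/2.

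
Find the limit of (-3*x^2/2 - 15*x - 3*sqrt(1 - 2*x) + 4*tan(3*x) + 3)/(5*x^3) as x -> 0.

15/2

Substitution gives 0/0; apply L'Hôpital's rule 3 times.
After differentiating numerator and denominator 3 times the quotient is (648*tan(3*x)^2/cos(3*x)^2 + 216/cos(3*x)^2 + 9/(1 - 2*x)^(5/2))/(30); at x = 0 this is 15/2.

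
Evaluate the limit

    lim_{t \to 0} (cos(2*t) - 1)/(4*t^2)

-1/2

Direct substitution gives 0/0.
Apply L'Hôpital: lim (-2*sin(2*t))/(8*t), still 0/0.
After 2 applications of L'Hôpital's rule the quotient is (-4*cos(2*t))/(8); substituting t = 0 gives -1/2.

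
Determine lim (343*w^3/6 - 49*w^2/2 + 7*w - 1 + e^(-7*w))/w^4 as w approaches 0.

Direct substitution gives 0/0.
Apply L'Hôpital: lim (343*w^2/2 - 49*w + 7 - 7*e^(-7*w))/(4*w^3), still 0/0.
Apply L'Hôpital: lim (343*w - 49 + 49*e^(-7*w))/(12*w^2), still 0/0.
Apply L'Hôpital: lim (343 - 343*e^(-7*w))/(24*w), still 0/0.
After 4 applications of L'Hôpital's rule the quotient is (2401*e^(-7*w))/(24); substituting w = 0 gives 2401/24.

2401/24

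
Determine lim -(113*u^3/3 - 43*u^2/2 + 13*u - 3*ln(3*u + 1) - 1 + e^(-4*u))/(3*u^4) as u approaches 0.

Substitution gives 0/0; apply L'Hôpital's rule 4 times.
After differentiating numerator and denominator 4 times the quotient is (256*e^(-4*u) + 1458/(3*u + 1)^4)/(-72); at u = 0 this is -857/36.

-857/36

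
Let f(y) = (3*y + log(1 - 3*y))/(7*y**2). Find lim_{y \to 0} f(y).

-9/14

Direct substitution gives 0/0.
Apply L'Hôpital: lim (3 - 3/(1 - 3*y))/(14*y), still 0/0.
After 2 applications of L'Hôpital's rule the quotient is (-9/(1 - 3*y)^2)/(14); substituting y = 0 gives -9/14.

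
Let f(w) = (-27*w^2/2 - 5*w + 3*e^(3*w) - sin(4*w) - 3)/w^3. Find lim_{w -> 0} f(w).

Substitution gives 0/0 (the numerator vanishes to order 3).
Expand each term to order w^3: the coefficient of w^3 in 3·e^(3w) is 27/2 and in −sin(4w) is 32/3.
Lower-order terms cancel with the polynomial part, so the numerator is (145/6)·w^3 + o(w^3), and the limit is (145/6)/(1) = 145/6.

145/6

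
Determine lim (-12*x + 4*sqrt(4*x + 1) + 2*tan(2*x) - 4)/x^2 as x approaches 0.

Substitution gives 0/0; apply L'Hôpital's rule 2 times.
After differentiating numerator and denominator 2 times the quotient is (16*tan(2*x)/cos(2*x)^2 - 16/(4*x + 1)^(3/2))/(2); at x = 0 this is -8.

-8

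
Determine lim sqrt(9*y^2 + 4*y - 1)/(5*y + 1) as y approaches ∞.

3/5

For large |y|, √(9*y^2 + 4*y - 1) ≈ √9·|y| and the denominator ≈ 5y.
Since y → +∞, |y| = y, giving √9/(5) = 3/5.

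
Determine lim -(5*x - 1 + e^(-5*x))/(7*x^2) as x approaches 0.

-25/14

Direct substitution gives 0/0.
Apply L'Hôpital: lim (5 - 5*e^(-5*x))/(-14*x), still 0/0.
After 2 applications of L'Hôpital's rule the quotient is (25*e^(-5*x))/(-14); substituting x = 0 gives -25/14.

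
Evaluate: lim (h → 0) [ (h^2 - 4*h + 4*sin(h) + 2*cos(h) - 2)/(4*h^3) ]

-1/6

Substitution gives 0/0 (the numerator vanishes to order 3).
Expand each term to order h^3: the coefficient of h^3 in 2·cos(h) is 0 and in 4·sin(h) is -2/3.
Lower-order terms cancel with the polynomial part, so the numerator is (-2/3)·h^3 + o(h^3), and the limit is (-2/3)/(4) = -1/6.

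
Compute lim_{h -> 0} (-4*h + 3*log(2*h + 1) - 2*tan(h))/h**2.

Substitution gives 0/0 (the numerator vanishes to order 2).
Expand each term to order h^2: the coefficient of h^2 in 3·ln(1 + 2h) is -6 and in -2·tan(h) is 0.
Lower-order terms cancel with the polynomial part, so the numerator is (-6)·h^2 + o(h^2), and the limit is (-6)/(1) = -6.

-6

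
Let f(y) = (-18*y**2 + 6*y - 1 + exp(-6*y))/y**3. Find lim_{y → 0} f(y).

-36

Direct substitution gives 0/0.
Apply L'Hôpital: lim (-36*y + 6 - 6*e^(-6*y))/(3*y^2), still 0/0.
Apply L'Hôpital: lim (-36 + 36*e^(-6*y))/(6*y), still 0/0.
After 3 applications of L'Hôpital's rule the quotient is (-216*e^(-6*y))/(6); substituting y = 0 gives -36.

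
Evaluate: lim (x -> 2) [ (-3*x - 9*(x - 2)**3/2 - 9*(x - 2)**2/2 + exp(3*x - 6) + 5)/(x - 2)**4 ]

Direct substitution gives 0/0.
Apply L'Hôpital: lim (-9*x - 27*(x - 2)^2/2 + 3*e^(3*x - 6) + 15)/(4*(x - 2)^3), still 0/0.
Apply L'Hôpital: lim (-27*x + 9*e^(3*x - 6) + 45)/(12*(x - 2)^2), still 0/0.
Apply L'Hôpital: lim (27*e^(3*x - 6) - 27)/(24*x - 48), still 0/0.
After 4 applications of L'Hôpital's rule the quotient is (81*e^(3*x - 6))/(24); substituting x = 2 gives 27/8.

27/8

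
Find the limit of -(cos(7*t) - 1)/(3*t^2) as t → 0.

49/6

Direct substitution gives 0/0.
Apply L'Hôpital: lim (-7*sin(7*t))/(-6*t), still 0/0.
After 2 applications of L'Hôpital's rule the quotient is (-49*cos(7*t))/(-6); substituting t = 0 gives 49/6.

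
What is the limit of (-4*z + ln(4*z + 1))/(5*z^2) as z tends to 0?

Direct substitution gives 0/0.
Apply L'Hôpital: lim (-4 + 4/(4*z + 1))/(10*z), still 0/0.
After 2 applications of L'Hôpital's rule the quotient is (-16/(4*z + 1)^2)/(10); substituting z = 0 gives -8/5.

-8/5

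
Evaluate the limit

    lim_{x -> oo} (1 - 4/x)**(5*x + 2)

e^(-20)

Write it as [(1 - 4/x)^x]^(5) · (1 - 4/x)^(2). The bracketed term tends to e^(-4) and the second factor to 1, so the limit is e^(-20).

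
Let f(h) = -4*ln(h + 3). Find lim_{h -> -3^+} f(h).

∞

As h → -3⁺, h + 3 → 0⁺ and ln(h + 3) → −∞.
Multiplying by -4 gives ∞.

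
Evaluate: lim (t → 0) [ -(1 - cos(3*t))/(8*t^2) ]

-9/16

Substitution gives 0/0.
Use (1 − cos u)/u² → 1/2 with u = 3t: the limit is 3²/(2·(-8)) = -9/16.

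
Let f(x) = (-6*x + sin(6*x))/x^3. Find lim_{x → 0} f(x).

Direct substitution gives 0/0.
Apply L'Hôpital: lim (6*cos(6*x) - 6)/(3*x^2), still 0/0.
Apply L'Hôpital: lim (-36*sin(6*x))/(6*x), still 0/0.
After 3 applications of L'Hôpital's rule the quotient is (-216*cos(6*x))/(6); substituting x = 0 gives -36.

-36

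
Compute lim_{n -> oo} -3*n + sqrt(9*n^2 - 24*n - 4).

An ∞ − ∞ form. Rationalising with the conjugate, the difference becomes (-24n - 4) / (√(9*n^2 - 24*n - 4) + 3n).
For large n the denominator behaves like 2·3n, so the quotient tends to -24/6 = -4.

-4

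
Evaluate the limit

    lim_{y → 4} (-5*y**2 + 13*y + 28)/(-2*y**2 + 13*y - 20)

9

At y = 4 both the top and bottom vanish — a removable singularity. Factoring out (y - 4) from each leaves (-5*y - 7)/(5 - 2*y), which at y = 4 equals 9.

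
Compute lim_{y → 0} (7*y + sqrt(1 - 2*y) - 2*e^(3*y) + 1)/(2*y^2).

Substitution gives 0/0 (the numerator vanishes to order 2).
Expand each term to order y^2: the coefficient of y^2 in -2·e^(3y) is -9 and in √(1 - 2y) is -1/2.
Lower-order terms cancel with the polynomial part, so the numerator is (-19/2)·y^2 + o(y^2), and the limit is (-19/2)/(2) = -19/4.

-19/4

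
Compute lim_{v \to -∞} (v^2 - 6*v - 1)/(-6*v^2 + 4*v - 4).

-1/6

Numerator and denominator both have degree 2.
Dividing every term by v^2, all lower-order terms vanish and the limit is the ratio of leading coefficients, 1/(-6) = -1/6.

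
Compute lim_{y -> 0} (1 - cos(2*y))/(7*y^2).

2/7

Substitution gives 0/0.
Use (1 − cos u)/u² → 1/2 with u = 2y: the limit is 2²/(2·7) = 2/7.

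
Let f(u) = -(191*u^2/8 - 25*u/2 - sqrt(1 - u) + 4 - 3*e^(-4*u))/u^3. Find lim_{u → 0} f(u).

Substitution gives 0/0; apply L'Hôpital's rule 3 times.
After differentiating numerator and denominator 3 times the quotient is (192*e^(-4*u) + 3/(8*(1 - u)^(5/2)))/(-6); at u = 0 this is -513/16.

-513/16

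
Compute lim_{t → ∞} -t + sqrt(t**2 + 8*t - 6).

4

An ∞ − ∞ form. Rationalising with the conjugate, the difference becomes (8t - 6) / (√(t^2 + 8*t - 6) + t).
For large t the denominator behaves like 2·t, so the quotient tends to 8/2 = 4.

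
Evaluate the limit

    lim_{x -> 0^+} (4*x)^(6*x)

Base → 0⁺ and exponent → 0⁺: a 0^0 form.
Take logs: 6x·ln(4x). This is 0·(−∞); rewriting as ln(4x)/(1/(6x)) and applying L'Hôpital gives 0.
Hence the limit is e^0 = 1.

1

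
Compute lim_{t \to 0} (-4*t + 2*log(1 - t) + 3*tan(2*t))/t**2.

Substitution gives 0/0 (the numerator vanishes to order 2).
Expand each term to order t^2: the coefficient of t^2 in 2·ln(1 - t) is -1 and in 3·tan(2t) is 0.
Lower-order terms cancel with the polynomial part, so the numerator is (-1)·t^2 + o(t^2), and the limit is (-1)/(1) = -1.

-1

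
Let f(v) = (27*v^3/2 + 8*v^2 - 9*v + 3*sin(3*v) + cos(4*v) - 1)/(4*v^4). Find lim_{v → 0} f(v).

Substitution gives 0/0 (the numerator vanishes to order 4).
Expand each term to order v^4: the coefficient of v^4 in cos(4v) is 32/3 and in 3·sin(3v) is 0.
Lower-order terms cancel with the polynomial part, so the numerator is (32/3)·v^4 + o(v^4), and the limit is (32/3)/(4) = 8/3.

8/3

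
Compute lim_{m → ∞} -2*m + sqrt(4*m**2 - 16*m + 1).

This has the form ∞ − ∞. Multiply and divide by the conjugate √(4*m^2 - 16*m + 1) + 2m.
That gives (-16m + 1) / (√(4*m^2 - 16*m + 1) + 2m).
Divide numerator and denominator by m: the limit is -16/(2·2) = -4.

-4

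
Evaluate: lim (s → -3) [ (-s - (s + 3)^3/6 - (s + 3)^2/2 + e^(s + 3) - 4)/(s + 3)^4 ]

Direct substitution gives 0/0.
Apply L'Hôpital: lim (-s - (s + 3)^2/2 + e^(s + 3) - 4)/(4*(s + 3)^3), still 0/0.
Apply L'Hôpital: lim (-s + e^(s + 3) - 4)/(12*(s + 3)^2), still 0/0.
Apply L'Hôpital: lim (e^(s + 3) - 1)/(24*s + 72), still 0/0.
After 4 applications of L'Hôpital's rule the quotient is (e^(s + 3))/(24); substituting s = -3 gives 1/24.

1/24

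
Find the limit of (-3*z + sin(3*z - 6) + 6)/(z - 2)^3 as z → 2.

-9/2

Direct substitution gives 0/0.
Apply L'Hôpital: lim (3*cos(3*z - 6) - 3)/(3*(z - 2)^2), still 0/0.
Apply L'Hôpital: lim (-9*sin(3*z - 6))/(6*z - 12), still 0/0.
After 3 applications of L'Hôpital's rule the quotient is (-27*cos(3*z - 6))/(6); substituting z = 2 gives -9/2.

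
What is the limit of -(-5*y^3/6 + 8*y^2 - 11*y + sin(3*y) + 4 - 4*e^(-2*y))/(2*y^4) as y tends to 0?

Substitution gives 0/0; apply L'Hôpital's rule 4 times.
After differentiating numerator and denominator 4 times the quotient is (81*sin(3*y) - 64*e^(-2*y))/(-48); at y = 0 this is 4/3.

4/3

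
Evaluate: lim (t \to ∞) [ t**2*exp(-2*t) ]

0

Write as t^2/e^{2t}, an ∞/∞ form.
Exponential growth dominates any polynomial, so repeated L'Hôpital (or the standard result) gives 0.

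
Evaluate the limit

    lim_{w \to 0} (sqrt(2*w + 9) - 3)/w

1/3

Substitution gives 0/0. Multiply numerator and denominator by the conjugate √(9 + 2w) + √9.
The numerator becomes (9 + 2w) − 9 = 2w, so the expression simplifies to 2/(√(9 + 2w) + √9).
Letting w → 0 gives 2/(2√9) = 1/3.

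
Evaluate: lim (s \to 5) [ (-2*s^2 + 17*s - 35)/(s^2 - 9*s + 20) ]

-3

Direct substitution gives 0/0, so factor. Both numerator and denominator have (s - 5) as a factor.
After cancelling, the expression reduces to (7 - 2*s)/(s - 4).
Substituting s = 5 gives -3.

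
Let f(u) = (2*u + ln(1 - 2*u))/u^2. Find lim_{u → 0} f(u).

-2

Direct substitution gives 0/0.
Apply L'Hôpital: lim (2 - 2/(1 - 2*u))/(2*u), still 0/0.
After 2 applications of L'Hôpital's rule the quotient is (-4/(1 - 2*u)^2)/(2); substituting u = 0 gives -2.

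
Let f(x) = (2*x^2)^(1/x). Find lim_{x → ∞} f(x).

Base → ∞ and exponent → 0: an ∞^0 form.
Take logs: (1/x)·ln(2·x^2) = (ln 2 + 2·ln x)/x → 0.
So the limit is e^0 = 1.

1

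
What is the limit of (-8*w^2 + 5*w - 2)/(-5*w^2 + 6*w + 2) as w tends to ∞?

Numerator and denominator both have degree 2.
Dividing every term by w^2, all lower-order terms vanish and the limit is the ratio of leading coefficients, -8/(-5) = 8/5.

8/5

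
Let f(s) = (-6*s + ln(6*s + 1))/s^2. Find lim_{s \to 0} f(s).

Direct substitution gives 0/0.
Apply L'Hôpital: lim (-6 + 6/(6*s + 1))/(2*s), still 0/0.
After 2 applications of L'Hôpital's rule the quotient is (-36/(6*s + 1)^2)/(2); substituting s = 0 gives -18.

-18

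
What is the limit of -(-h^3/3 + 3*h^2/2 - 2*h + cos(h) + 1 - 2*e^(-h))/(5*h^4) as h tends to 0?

1/120

Substitution gives 0/0 (the numerator vanishes to order 4).
Expand each term to order h^4: the coefficient of h^4 in cos(h) is 1/24 and in -2·e^(-h) is -1/12.
Lower-order terms cancel with the polynomial part, so the numerator is (-1/24)·h^4 + o(h^4), and the limit is (-1/24)/(-5) = 1/120.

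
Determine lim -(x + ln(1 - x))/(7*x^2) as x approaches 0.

1/14

Direct substitution gives 0/0.
Apply L'Hôpital: lim (1 - 1/(1 - x))/(-14*x), still 0/0.
After 2 applications of L'Hôpital's rule the quotient is (-1/(1 - x)^2)/(-14); substituting x = 0 gives 1/14.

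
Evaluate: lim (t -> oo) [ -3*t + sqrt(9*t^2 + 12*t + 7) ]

2

An ∞ − ∞ form. Rationalising with the conjugate, the difference becomes (12t + 7) / (√(9*t^2 + 12*t + 7) + 3t).
For large t the denominator behaves like 2·3t, so the quotient tends to 12/6 = 2.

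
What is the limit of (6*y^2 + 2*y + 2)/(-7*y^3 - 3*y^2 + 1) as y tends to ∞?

The denominator has degree 3 and the numerator degree 2. Dividing numerator and denominator by y^3 sends every term to 0 except the leading denominator term, so the limit is 0.

0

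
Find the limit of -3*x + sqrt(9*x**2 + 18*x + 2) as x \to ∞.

This has the form ∞ − ∞. Multiply and divide by the conjugate √(9*x^2 + 18*x + 2) + 3x.
That gives (18x + 2) / (√(9*x^2 + 18*x + 2) + 3x).
Divide numerator and denominator by x: the limit is 18/(2·3) = 3.

3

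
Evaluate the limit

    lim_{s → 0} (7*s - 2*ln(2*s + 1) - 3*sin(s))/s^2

Substitution gives 0/0 (the numerator vanishes to order 2).
Expand each term to order s^2: the coefficient of s^2 in -2·ln(1 + 2s) is 4 and in -3·sin(s) is 0.
Lower-order terms cancel with the polynomial part, so the numerator is (4)·s^2 + o(s^2), and the limit is (4)/(1) = 4.

4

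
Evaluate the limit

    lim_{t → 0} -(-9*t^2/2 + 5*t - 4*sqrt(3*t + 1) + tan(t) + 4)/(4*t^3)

Substitution gives 0/0 (the numerator vanishes to order 3).
Expand each term to order t^3: the coefficient of t^3 in tan(t) is 1/3 and in -4·√(1 + 3t) is -27/4.
Lower-order terms cancel with the polynomial part, so the numerator is (-77/12)·t^3 + o(t^3), and the limit is (-77/12)/(-4) = 77/48.

77/48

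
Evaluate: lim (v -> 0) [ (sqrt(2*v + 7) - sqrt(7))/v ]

A 0/0 form; rationalise with √(7 + 2v) + √7. This collapses the numerator to 2v, leaving 2/(√(7 + 2v) + √7) → 2/(2√7) = √(7)/7.

√(7)/7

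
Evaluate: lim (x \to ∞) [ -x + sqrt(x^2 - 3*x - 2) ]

-3/2

This has the form ∞ − ∞. Multiply and divide by the conjugate √(x^2 - 3*x - 2) + x.
That gives (-3x - 2) / (√(x^2 - 3*x - 2) + x).
Divide numerator and denominator by x: the limit is -3/(2·1) = -3/2.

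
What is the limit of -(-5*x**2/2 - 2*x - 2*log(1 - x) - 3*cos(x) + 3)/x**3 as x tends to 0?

Substitution gives 0/0; apply L'Hôpital's rule 3 times.
After differentiating numerator and denominator 3 times the quotient is (-3*sin(x) - 4/(x - 1)^3)/(-6); at x = 0 this is -2/3.

-2/3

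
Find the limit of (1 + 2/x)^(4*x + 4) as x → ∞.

Let L be the limit and take ln: ln L = lim (4x + 4)·ln(1 + 2/x) = lim (4x + 4)·(2/x + O(1/x²)) = 8.
Hence L = e^(8).

e^(8)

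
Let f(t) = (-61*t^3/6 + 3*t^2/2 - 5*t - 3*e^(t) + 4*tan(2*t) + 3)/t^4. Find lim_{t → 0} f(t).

Substitution gives 0/0 (the numerator vanishes to order 4).
Expand each term to order t^4: the coefficient of t^4 in 4·tan(2t) is 0 and in -3·e^(t) is -1/8.
Lower-order terms cancel with the polynomial part, so the numerator is (-1/8)·t^4 + o(t^4), and the limit is (-1/8)/(1) = -1/8.

-1/8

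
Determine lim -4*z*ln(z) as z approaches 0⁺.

This is a 0·(−∞) form. Rewrite as -4·ln(z) / z^(−1) and apply L'Hôpital:
the derivative quotient is -4·(1/z) / (−1·z^(−2)) = (4/1)·z^1 → 0.

0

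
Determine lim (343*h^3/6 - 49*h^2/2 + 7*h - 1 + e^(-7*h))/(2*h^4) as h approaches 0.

Direct substitution gives 0/0.
Apply L'Hôpital: lim (343*h^2/2 - 49*h + 7 - 7*e^(-7*h))/(8*h^3), still 0/0.
Apply L'Hôpital: lim (343*h - 49 + 49*e^(-7*h))/(24*h^2), still 0/0.
Apply L'Hôpital: lim (343 - 343*e^(-7*h))/(48*h), still 0/0.
After 4 applications of L'Hôpital's rule the quotient is (2401*e^(-7*h))/(48); substituting h = 0 gives 2401/48.

2401/48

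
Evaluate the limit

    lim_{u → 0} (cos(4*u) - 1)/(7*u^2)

-8/7

Direct substitution gives 0/0.
Apply L'Hôpital: lim (-4*sin(4*u))/(14*u), still 0/0.
After 2 applications of L'Hôpital's rule the quotient is (-16*cos(4*u))/(14); substituting u = 0 gives -8/7.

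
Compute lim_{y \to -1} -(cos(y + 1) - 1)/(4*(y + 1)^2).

1/8

Direct substitution gives 0/0.
Apply L'Hôpital: lim (-sin(y + 1))/(-8*y - 8), still 0/0.
After 2 applications of L'Hôpital's rule the quotient is (-cos(y + 1))/(-8); substituting y = -1 gives 1/8.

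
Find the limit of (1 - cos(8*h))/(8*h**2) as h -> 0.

4

Substitution gives 0/0.
Use (1 − cos u)/u² → 1/2 with u = 8h: the limit is 8²/(2·8) = 4.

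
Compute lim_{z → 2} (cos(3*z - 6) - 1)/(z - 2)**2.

Direct substitution gives 0/0.
Apply L'Hôpital: lim (-3*sin(3*z - 6))/(2*z - 4), still 0/0.
After 2 applications of L'Hôpital's rule the quotient is (-9*cos(3*z - 6))/(2); substituting z = 2 gives -9/2.

-9/2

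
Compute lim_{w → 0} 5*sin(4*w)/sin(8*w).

5/2

Substitution gives 0/0.
Divide numerator and denominator by w: sin(4w)/w → 4 and sin(8w)/w → 8, so the limit is 5·4/8 = 5/2.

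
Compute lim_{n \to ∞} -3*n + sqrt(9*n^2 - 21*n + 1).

-7/2

This has the form ∞ − ∞. Multiply and divide by the conjugate √(9*n^2 - 21*n + 1) + 3n.
That gives (-21n + 1) / (√(9*n^2 - 21*n + 1) + 3n).
Divide numerator and denominator by n: the limit is -21/(2·3) = -7/2.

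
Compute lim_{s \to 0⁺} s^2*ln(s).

This is a 0·(−∞) form. Rewrite as 1·ln(s) / s^(−2) and apply L'Hôpital:
the derivative quotient is 1·(1/s) / (−2·s^(−3)) = (-1/2)·s^2 → 0.

0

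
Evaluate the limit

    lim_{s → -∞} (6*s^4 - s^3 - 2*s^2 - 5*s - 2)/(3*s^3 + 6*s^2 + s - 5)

The numerator has higher degree (4 > 3); the quotient behaves like (6/(3))·s^1 for large |s|.
As s → −∞ this diverges to -∞.

-∞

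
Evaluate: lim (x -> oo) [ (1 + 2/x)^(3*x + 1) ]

e^(6)

The base → 1 and the exponent → ∞: a 1^∞ form.
Take logarithms: (3x + 1)·ln(1 + 2/x). Since ln(1+u) ~ u for small u, this behaves like (3x)·(2/x) → 6.
So the limit is e^(6).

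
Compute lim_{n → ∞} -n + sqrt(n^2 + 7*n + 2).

7/2

An ∞ − ∞ form. Rationalising with the conjugate, the difference becomes (7n + 2) / (√(n^2 + 7*n + 2) + n).
For large n the denominator behaves like 2·n, so the quotient tends to 7/2 = 7/2.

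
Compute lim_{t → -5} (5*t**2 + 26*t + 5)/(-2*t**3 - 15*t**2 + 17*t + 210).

-24/17

Since t = -5 makes numerator and denominator zero, (t + 5) divides both.
Cancelling it gives (5*t + 1)/(-2*t^2 - 5*t + 42); now plug in t = -5 to get -24/17.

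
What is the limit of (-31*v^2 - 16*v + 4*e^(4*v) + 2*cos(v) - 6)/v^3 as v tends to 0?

Substitution gives 0/0 (the numerator vanishes to order 3).
Expand each term to order v^3: the coefficient of v^3 in 2·cos(v) is 0 and in 4·e^(4v) is 128/3.
Lower-order terms cancel with the polynomial part, so the numerator is (128/3)·v^3 + o(v^3), and the limit is (128/3)/(1) = 128/3.

128/3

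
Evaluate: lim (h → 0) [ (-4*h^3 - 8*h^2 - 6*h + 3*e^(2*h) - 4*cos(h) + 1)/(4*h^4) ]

Substitution gives 0/0 (the numerator vanishes to order 4).
Expand each term to order h^4: the coefficient of h^4 in 3·e^(2h) is 2 and in -4·cos(h) is -1/6.
Lower-order terms cancel with the polynomial part, so the numerator is (11/6)·h^4 + o(h^4), and the limit is (11/6)/(4) = 11/24.

11/24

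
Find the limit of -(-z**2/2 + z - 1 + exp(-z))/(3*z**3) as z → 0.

1/18

Direct substitution gives 0/0.
Apply L'Hôpital: lim (-z + 1 - e^(-z))/(-9*z^2), still 0/0.
Apply L'Hôpital: lim (-1 + e^(-z))/(-18*z), still 0/0.
After 3 applications of L'Hôpital's rule the quotient is (-e^(-z))/(-18); substituting z = 0 gives 1/18.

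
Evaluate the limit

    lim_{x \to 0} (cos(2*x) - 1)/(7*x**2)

-2/7

Direct substitution gives 0/0.
Apply L'Hôpital: lim (-2*sin(2*x))/(14*x), still 0/0.
After 2 applications of L'Hôpital's rule the quotient is (-4*cos(2*x))/(14); substituting x = 0 gives -2/7.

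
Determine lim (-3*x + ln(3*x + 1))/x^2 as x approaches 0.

Direct substitution gives 0/0.
Apply L'Hôpital: lim (-3 + 3/(3*x + 1))/(2*x), still 0/0.
After 2 applications of L'Hôpital's rule the quotient is (-9/(3*x + 1)^2)/(2); substituting x = 0 gives -9/2.

-9/2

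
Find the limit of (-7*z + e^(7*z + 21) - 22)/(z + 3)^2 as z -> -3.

49/2

Direct substitution gives 0/0.
Apply L'Hôpital: lim (7*e^(7*z + 21) - 7)/(2*z + 6), still 0/0.
After 2 applications of L'Hôpital's rule the quotient is (49*e^(7*z + 21))/(2); substituting z = -3 gives 49/2.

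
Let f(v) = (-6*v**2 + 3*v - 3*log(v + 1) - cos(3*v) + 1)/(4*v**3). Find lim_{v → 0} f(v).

-1/4

Substitution gives 0/0 (the numerator vanishes to order 3).
Expand each term to order v^3: the coefficient of v^3 in -3·ln(1 + v) is -1 and in −cos(3v) is 0.
Lower-order terms cancel with the polynomial part, so the numerator is (-1)·v^3 + o(v^3), and the limit is (-1)/(4) = -1/4.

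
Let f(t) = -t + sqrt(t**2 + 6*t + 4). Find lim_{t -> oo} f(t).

An ∞ − ∞ form. Rationalising with the conjugate, the difference becomes (6t + 4) / (√(t^2 + 6*t + 4) + t).
For large t the denominator behaves like 2·t, so the quotient tends to 6/2 = 3.

3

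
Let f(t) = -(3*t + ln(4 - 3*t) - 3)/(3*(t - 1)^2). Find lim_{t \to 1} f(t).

Direct substitution gives 0/0.
Apply L'Hôpital: lim (3 - 3/(4 - 3*t))/(6 - 6*t), still 0/0.
After 2 applications of L'Hôpital's rule the quotient is (-9/(4 - 3*t)^2)/(-6); substituting t = 1 gives 3/2.

3/2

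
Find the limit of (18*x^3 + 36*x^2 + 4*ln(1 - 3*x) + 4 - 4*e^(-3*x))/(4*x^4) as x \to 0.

-189/8

Substitution gives 0/0 (the numerator vanishes to order 4).
Expand each term to order x^4: the coefficient of x^4 in 4·ln(1 - 3x) is -81 and in -4·e^(-3x) is -27/2.
Lower-order terms cancel with the polynomial part, so the numerator is (-189/2)·x^4 + o(x^4), and the limit is (-189/2)/(4) = -189/8.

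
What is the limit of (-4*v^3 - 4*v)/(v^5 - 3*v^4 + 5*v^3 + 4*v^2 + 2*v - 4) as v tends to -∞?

0

The denominator has degree 5 and the numerator degree 3. Dividing numerator and denominator by v^5 sends every term to 0 except the leading denominator term, so the limit is 0.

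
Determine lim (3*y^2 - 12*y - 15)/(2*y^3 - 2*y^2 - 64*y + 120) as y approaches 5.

At y = 5 both the top and bottom vanish — a removable singularity. Factoring out (y - 5) from each leaves (3*y + 3)/(2*y^2 + 8*y - 24), which at y = 5 equals 3/11.

3/11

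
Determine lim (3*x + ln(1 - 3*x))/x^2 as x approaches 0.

-9/2

Direct substitution gives 0/0.
Apply L'Hôpital: lim (3 - 3/(1 - 3*x))/(2*x), still 0/0.
After 2 applications of L'Hôpital's rule the quotient is (-9/(1 - 3*x)^2)/(2); substituting x = 0 gives -9/2.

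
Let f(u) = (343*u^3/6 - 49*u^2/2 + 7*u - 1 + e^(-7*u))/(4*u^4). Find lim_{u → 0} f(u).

Direct substitution gives 0/0.
Apply L'Hôpital: lim (343*u^2/2 - 49*u + 7 - 7*e^(-7*u))/(16*u^3), still 0/0.
Apply L'Hôpital: lim (343*u - 49 + 49*e^(-7*u))/(48*u^2), still 0/0.
Apply L'Hôpital: lim (343 - 343*e^(-7*u))/(96*u), still 0/0.
After 4 applications of L'Hôpital's rule the quotient is (2401*e^(-7*u))/(96); substituting u = 0 gives 2401/96.

2401/96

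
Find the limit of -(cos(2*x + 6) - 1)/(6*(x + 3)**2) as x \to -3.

Direct substitution gives 0/0.
Apply L'Hôpital: lim (-2*sin(2*x + 6))/(-12*x - 36), still 0/0.
After 2 applications of L'Hôpital's rule the quotient is (-4*cos(2*x + 6))/(-12); substituting x = -3 gives 1/3.

1/3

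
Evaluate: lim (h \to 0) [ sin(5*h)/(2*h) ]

Substitution gives 0/0.
Write it as (5/2)·sin(5h)/(5h); since sin(u)/u → 1, the limit is 5/2.

5/2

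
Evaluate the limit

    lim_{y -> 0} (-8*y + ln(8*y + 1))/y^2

-32

Direct substitution gives 0/0.
Apply L'Hôpital: lim (-8 + 8/(8*y + 1))/(2*y), still 0/0.
After 2 applications of L'Hôpital's rule the quotient is (-64/(8*y + 1)^2)/(2); substituting y = 0 gives -32.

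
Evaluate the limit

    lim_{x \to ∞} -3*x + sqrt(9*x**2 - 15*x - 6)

-5/2

This has the form ∞ − ∞. Multiply and divide by the conjugate √(9*x^2 - 15*x - 6) + 3x.
That gives (-15x - 6) / (√(9*x^2 - 15*x - 6) + 3x).
Divide numerator and denominator by x: the limit is -15/(2·3) = -5/2.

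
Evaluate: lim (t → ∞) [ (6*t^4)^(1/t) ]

1

Base → ∞ and exponent → 0: an ∞^0 form.
Take logs: (1/t)·ln(6·t^4) = (ln 6 + 4·ln t)/t → 0.
So the limit is e^0 = 1.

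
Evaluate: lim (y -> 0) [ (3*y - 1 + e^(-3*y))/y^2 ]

Direct substitution gives 0/0.
Apply L'Hôpital: lim (3 - 3*e^(-3*y))/(2*y), still 0/0.
After 2 applications of L'Hôpital's rule the quotient is (9*e^(-3*y))/(2); substituting y = 0 gives 9/2.

9/2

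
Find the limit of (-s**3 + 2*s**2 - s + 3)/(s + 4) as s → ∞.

The numerator has higher degree (3 > 1); the quotient behaves like (-1/(1))·s^2 for large |s|.
As s → +∞ this diverges to -∞.

-∞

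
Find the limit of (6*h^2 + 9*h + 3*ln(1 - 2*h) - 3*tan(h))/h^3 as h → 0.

Substitution gives 0/0 (the numerator vanishes to order 3).
Expand each term to order h^3: the coefficient of h^3 in -3·tan(h) is -1 and in 3·ln(1 - 2h) is -8.
Lower-order terms cancel with the polynomial part, so the numerator is (-9)·h^3 + o(h^3), and the limit is (-9)/(1) = -9.

-9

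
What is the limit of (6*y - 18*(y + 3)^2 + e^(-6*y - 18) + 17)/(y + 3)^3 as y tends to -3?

-36

Direct substitution gives 0/0.
Apply L'Hôpital: lim (-36*y - 6*e^(-6*y - 18) - 102)/(3*(y + 3)^2), still 0/0.
Apply L'Hôpital: lim (36*e^(-6*y - 18) - 36)/(6*y + 18), still 0/0.
After 3 applications of L'Hôpital's rule the quotient is (-216*e^(-6*y - 18))/(6); substituting y = -3 gives -36.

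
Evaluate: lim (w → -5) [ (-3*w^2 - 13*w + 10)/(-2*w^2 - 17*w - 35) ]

17/3

Direct substitution gives 0/0, so factor. Both numerator and denominator have (w + 5) as a factor.
After cancelling, the expression reduces to (2 - 3*w)/(-2*w - 7).
Substituting w = -5 gives 17/3.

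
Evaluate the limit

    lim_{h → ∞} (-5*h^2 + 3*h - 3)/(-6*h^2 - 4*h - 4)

Numerator and denominator both have degree 2.
Dividing every term by h^2, all lower-order terms vanish and the limit is the ratio of leading coefficients, -5/(-6) = 5/6.

5/6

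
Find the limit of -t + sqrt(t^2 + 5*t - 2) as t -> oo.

This has the form ∞ − ∞. Multiply and divide by the conjugate √(t^2 + 5*t - 2) + t.
That gives (5t - 2) / (√(t^2 + 5*t - 2) + t).
Divide numerator and denominator by t: the limit is 5/(2·1) = 5/2.

5/2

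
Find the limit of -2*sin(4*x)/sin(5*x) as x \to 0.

Substitution gives 0/0.
Divide numerator and denominator by x: sin(4x)/x → 4 and sin(5x)/x → 5, so the limit is -2·4/5 = -8/5.

-8/5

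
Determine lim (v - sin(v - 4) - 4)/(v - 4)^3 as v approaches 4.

Direct substitution gives 0/0.
Apply L'Hôpital: lim (1 - cos(v - 4))/(3*(v - 4)^2), still 0/0.
Apply L'Hôpital: lim (sin(v - 4))/(6*v - 24), still 0/0.
After 3 applications of L'Hôpital's rule the quotient is (cos(v - 4))/(6); substituting v = 4 gives 1/6.

1/6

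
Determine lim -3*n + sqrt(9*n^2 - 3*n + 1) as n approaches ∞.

This has the form ∞ − ∞. Multiply and divide by the conjugate √(9*n^2 - 3*n + 1) + 3n.
That gives (-3n + 1) / (√(9*n^2 - 3*n + 1) + 3n).
Divide numerator and denominator by n: the limit is -3/(2·3) = -1/2.

-1/2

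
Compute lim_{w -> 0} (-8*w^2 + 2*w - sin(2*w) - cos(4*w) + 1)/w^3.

4/3

Substitution gives 0/0; apply L'Hôpital's rule 3 times.
After differentiating numerator and denominator 3 times the quotient is (-64*sin(4*w) + 8*cos(2*w))/(6); at w = 0 this is 4/3.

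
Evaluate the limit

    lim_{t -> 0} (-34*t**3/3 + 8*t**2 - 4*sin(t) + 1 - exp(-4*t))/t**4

-32/3

Substitution gives 0/0; apply L'Hôpital's rule 4 times.
After differentiating numerator and denominator 4 times the quotient is (-4*sin(t) - 256*e^(-4*t))/(24); at t = 0 this is -32/3.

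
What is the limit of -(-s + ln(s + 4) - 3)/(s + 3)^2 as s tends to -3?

Direct substitution gives 0/0.
Apply L'Hôpital: lim (-1 + 1/(s + 4))/(-2*s - 6), still 0/0.
After 2 applications of L'Hôpital's rule the quotient is (-1/(s + 4)^2)/(-2); substituting s = -3 gives 1/2.

1/2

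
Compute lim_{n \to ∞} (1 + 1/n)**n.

e

Let L be the limit and take ln: ln L = lim (n)·ln(1 + 1/n) = lim (n)·(1/n + O(1/n²)) = 1.
Hence L = e^(1).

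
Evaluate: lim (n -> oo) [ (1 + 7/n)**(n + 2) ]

e^(7)

The base → 1 and the exponent → ∞: a 1^∞ form.
Take logarithms: (n + 2)·ln(1 + 7/n). Since ln(1+u) ~ u for small u, this behaves like (n)·(7/n) → 7.
So the limit is e^(7).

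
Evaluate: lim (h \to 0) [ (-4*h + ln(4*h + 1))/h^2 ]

-8

Direct substitution gives 0/0.
Apply L'Hôpital: lim (-4 + 4/(4*h + 1))/(2*h), still 0/0.
After 2 applications of L'Hôpital's rule the quotient is (-16/(4*h + 1)^2)/(2); substituting h = 0 gives -8.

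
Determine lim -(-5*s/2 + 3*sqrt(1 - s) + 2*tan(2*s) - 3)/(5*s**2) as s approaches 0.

Substitution gives 0/0; apply L'Hôpital's rule 2 times.
After differentiating numerator and denominator 2 times the quotient is (16*tan(2*s)/cos(2*s)^2 - 3/(4*(1 - s)^(3/2)))/(-10); at s = 0 this is 3/40.

3/40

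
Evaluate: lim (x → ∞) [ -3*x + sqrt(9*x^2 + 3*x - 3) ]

1/2

This has the form ∞ − ∞. Multiply and divide by the conjugate √(9*x^2 + 3*x - 3) + 3x.
That gives (3x - 3) / (√(9*x^2 + 3*x - 3) + 3x).
Divide numerator and denominator by x: the limit is 3/(2·3) = 1/2.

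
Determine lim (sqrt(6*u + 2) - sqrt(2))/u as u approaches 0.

Substitution gives 0/0. Multiply numerator and denominator by the conjugate √(2 + 6u) + √2.
The numerator becomes (2 + 6u) − 2 = 6u, so the expression simplifies to 6/(√(2 + 6u) + √2).
Letting u → 0 gives 6/(2√2) = 3*√(2)/2.

3*√(2)/2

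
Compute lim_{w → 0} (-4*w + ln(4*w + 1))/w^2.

Direct substitution gives 0/0.
Apply L'Hôpital: lim (-4 + 4/(4*w + 1))/(2*w), still 0/0.
After 2 applications of L'Hôpital's rule the quotient is (-16/(4*w + 1)^2)/(2); substituting w = 0 gives -8.

-8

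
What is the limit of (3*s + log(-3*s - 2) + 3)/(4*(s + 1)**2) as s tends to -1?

Direct substitution gives 0/0.
Apply L'Hôpital: lim (3 - 3/(-3*s - 2))/(8*s + 8), still 0/0.
After 2 applications of L'Hôpital's rule the quotient is (-9/(-3*s - 2)^2)/(8); substituting s = -1 gives -9/8.

-9/8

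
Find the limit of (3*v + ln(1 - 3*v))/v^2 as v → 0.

Direct substitution gives 0/0.
Apply L'Hôpital: lim (3 - 3/(1 - 3*v))/(2*v), still 0/0.
After 2 applications of L'Hôpital's rule the quotient is (-9/(1 - 3*v)^2)/(2); substituting v = 0 gives -9/2.

-9/2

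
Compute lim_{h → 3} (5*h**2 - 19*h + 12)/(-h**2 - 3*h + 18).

-11/9

At h = 3 both the top and bottom vanish — a removable singularity. Factoring out (h - 3) from each leaves (5*h - 4)/(-h - 6), which at h = 3 equals -11/9.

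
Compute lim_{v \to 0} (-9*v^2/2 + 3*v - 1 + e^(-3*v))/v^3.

Direct substitution gives 0/0.
Apply L'Hôpital: lim (-9*v + 3 - 3*e^(-3*v))/(3*v^2), still 0/0.
Apply L'Hôpital: lim (-9 + 9*e^(-3*v))/(6*v), still 0/0.
After 3 applications of L'Hôpital's rule the quotient is (-27*e^(-3*v))/(6); substituting v = 0 gives -9/2.

-9/2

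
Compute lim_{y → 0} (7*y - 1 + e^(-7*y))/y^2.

Direct substitution gives 0/0.
Apply L'Hôpital: lim (7 - 7*e^(-7*y))/(2*y), still 0/0.
After 2 applications of L'Hôpital's rule the quotient is (49*e^(-7*y))/(2); substituting y = 0 gives 49/2.

49/2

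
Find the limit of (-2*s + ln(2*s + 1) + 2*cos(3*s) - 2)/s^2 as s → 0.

-11

Substitution gives 0/0 (the numerator vanishes to order 2).
Expand each term to order s^2: the coefficient of s^2 in 2·cos(3s) is -9 and in ln(1 + 2s) is -2.
Lower-order terms cancel with the polynomial part, so the numerator is (-11)·s^2 + o(s^2), and the limit is (-11)/(1) = -11.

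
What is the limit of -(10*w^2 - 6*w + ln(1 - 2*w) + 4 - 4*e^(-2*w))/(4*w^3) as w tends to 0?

-2/3

Substitution gives 0/0 (the numerator vanishes to order 3).
Expand each term to order w^3: the coefficient of w^3 in -4·e^(-2w) is 16/3 and in ln(1 - 2w) is -8/3.
Lower-order terms cancel with the polynomial part, so the numerator is (8/3)·w^3 + o(w^3), and the limit is (8/3)/(-4) = -2/3.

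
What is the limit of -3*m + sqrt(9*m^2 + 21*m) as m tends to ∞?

7/2

An ∞ − ∞ form. Rationalising with the conjugate, the difference becomes (21m) / (√(9*m^2 + 21*m) + 3m).
For large m the denominator behaves like 2·3m, so the quotient tends to 21/6 = 7/2.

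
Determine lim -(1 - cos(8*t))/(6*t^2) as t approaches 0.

Substitution gives 0/0.
Use (1 − cos u)/u² → 1/2 with u = 8t: the limit is 8²/(2·(-6)) = -16/3.

-16/3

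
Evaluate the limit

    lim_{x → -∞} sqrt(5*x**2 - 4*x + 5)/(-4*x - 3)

For large |x|, √(5*x^2 - 4*x + 5) ≈ √5·|x| and the denominator ≈ -4x.
Since x → −∞, |x| = −x, giving −√5/(-4) = √(5)/4.

√(5)/4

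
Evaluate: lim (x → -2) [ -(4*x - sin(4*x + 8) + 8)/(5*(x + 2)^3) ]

Direct substitution gives 0/0.
Apply L'Hôpital: lim (4 - 4*cos(4*x + 8))/(-15*(x + 2)^2), still 0/0.
Apply L'Hôpital: lim (16*sin(4*x + 8))/(-30*x - 60), still 0/0.
After 3 applications of L'Hôpital's rule the quotient is (64*cos(4*x + 8))/(-30); substituting x = -2 gives -32/15.

-32/15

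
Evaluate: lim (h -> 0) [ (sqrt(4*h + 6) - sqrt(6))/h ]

√(6)/3

A 0/0 form; rationalise with √(6 + 4h) + √6. This collapses the numerator to 4h, leaving 4/(√(6 + 4h) + √6) → 4/(2√6) = √(6)/3.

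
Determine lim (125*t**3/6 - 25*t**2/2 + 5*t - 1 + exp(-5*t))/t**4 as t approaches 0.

Direct substitution gives 0/0.
Apply L'Hôpital: lim (125*t^2/2 - 25*t + 5 - 5*e^(-5*t))/(4*t^3), still 0/0.
Apply L'Hôpital: lim (125*t - 25 + 25*e^(-5*t))/(12*t^2), still 0/0.
Apply L'Hôpital: lim (125 - 125*e^(-5*t))/(24*t), still 0/0.
After 4 applications of L'Hôpital's rule the quotient is (625*e^(-5*t))/(24); substituting t = 0 gives 625/24.

625/24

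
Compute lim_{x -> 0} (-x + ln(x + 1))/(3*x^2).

-1/6

Direct substitution gives 0/0.
Apply L'Hôpital: lim (-1 + 1/(x + 1))/(6*x), still 0/0.
After 2 applications of L'Hôpital's rule the quotient is (-1/(x + 1)^2)/(6); substituting x = 0 gives -1/6.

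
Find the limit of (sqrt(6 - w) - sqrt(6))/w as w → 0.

Substitution gives 0/0. Multiply numerator and denominator by the conjugate √(6 - w) + √6.
The numerator becomes (6 - w) − 6 = -w, so the expression simplifies to -1/(√(6 - w) + √6).
Letting w → 0 gives -1/(2√6) = -√(6)/12.

-√(6)/12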